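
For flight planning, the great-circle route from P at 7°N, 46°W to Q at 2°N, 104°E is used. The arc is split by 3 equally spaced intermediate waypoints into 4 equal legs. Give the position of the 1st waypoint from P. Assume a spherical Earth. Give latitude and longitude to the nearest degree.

The haversine formula gives a central angle δ ≈ 2.596 rad (148.7°) between the endpoints.
Interpolate at f = 1/4 with slerp weights a = sin((1−f)δ)/sin δ ≈ 1.792, b = sin(fδ)/sin δ ≈ 1.165.
p = a·p₁ + b·p₂ ≈ (0.954, -0.150, 0.259); φ = arcsin(p_z) ≈ 15.01°, λ = atan2(p_y, p_x) ≈ -8.95°.

≈ 15°N, 9°W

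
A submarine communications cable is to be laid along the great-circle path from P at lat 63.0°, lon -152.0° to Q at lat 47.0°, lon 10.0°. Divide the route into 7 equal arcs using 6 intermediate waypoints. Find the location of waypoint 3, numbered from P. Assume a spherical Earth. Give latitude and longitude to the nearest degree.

Convert each endpoint to a unit vector on the sphere (x = cos φ cos λ, y = cos φ sin λ, z = sin φ).
The central angle between the endpoints is δ = arccos(p₁·p₂) ≈ 1.206 rad (69.1°).
Interpolate at f = 3/7 with slerp weights a = sin((1−f)δ)/sin δ ≈ 0.681, b = sin(fδ)/sin δ ≈ 0.529.
p = a·p₁ + b·p₂ ≈ (0.082, -0.082, 0.993); φ = arcsin(p_z) ≈ 83.31°, λ = atan2(p_y, p_x) ≈ -45.01°.

≈ lat 83°, lon -45°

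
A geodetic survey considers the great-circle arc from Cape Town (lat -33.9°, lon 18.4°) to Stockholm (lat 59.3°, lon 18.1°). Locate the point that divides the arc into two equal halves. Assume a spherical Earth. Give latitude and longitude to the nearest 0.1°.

≈ lat 12.7°, lon 18.3°

Write both endpoints as unit vectors p₁, p₂ with components (cos φ cos λ, cos φ sin λ, sin φ).
The central angle between the endpoints is δ = arccos(p₁·p₂) ≈ 1.627 rad (93.2°).
Interpolate at f = 1/2 with slerp weights a = sin((1−f)δ)/sin δ ≈ 0.728, b = sin(fδ)/sin δ ≈ 0.728.
p = a·p₁ + b·p₂ ≈ (0.926, 0.306, 0.220); φ = arcsin(p_z) ≈ 12.70°, λ = atan2(p_y, p_x) ≈ 18.29°.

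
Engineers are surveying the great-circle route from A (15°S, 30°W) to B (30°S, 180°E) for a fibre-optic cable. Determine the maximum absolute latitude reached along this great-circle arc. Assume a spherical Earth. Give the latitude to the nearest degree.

≈ 59°S

The great circle lies in the plane with unit normal n̂ = (p₁ × p₂)/|p₁ × p₂|.
Here n̂_z ≈ -0.520; the vertex latitude is φ_max = arccos|n̂_z| ≈ 58.6°.
Check via Clairaut: cos φ_max = |cos φ₁| · sin C = cos(15.0°)·sin(147.4°) ≈ 0.520, again giving ≈ 58.6°.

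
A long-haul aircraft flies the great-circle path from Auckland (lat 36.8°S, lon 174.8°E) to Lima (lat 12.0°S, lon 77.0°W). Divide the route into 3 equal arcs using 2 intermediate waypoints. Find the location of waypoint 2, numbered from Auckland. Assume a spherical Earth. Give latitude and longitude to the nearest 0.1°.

≈ lat 30.8°S, lon 105.5°W

The haversine formula gives a central angle δ ≈ 1.691 rad (96.9°) between the endpoints.
Interpolate at f = 2/3 with slerp weights a = sin((1−f)δ)/sin δ ≈ 0.538, b = sin(fδ)/sin δ ≈ 0.910.
p = a·p₁ + b·p₂ ≈ (-0.229, -0.828, -0.512); φ = arcsin(p_z) ≈ -30.77°, λ = atan2(p_y, p_x) ≈ -105.46°.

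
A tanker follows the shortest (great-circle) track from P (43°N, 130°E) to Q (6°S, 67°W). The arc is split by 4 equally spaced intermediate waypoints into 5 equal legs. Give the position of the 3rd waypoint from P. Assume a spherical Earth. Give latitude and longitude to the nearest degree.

≈ (46°N, 90°W)

From cos δ = sin φ₁ sin φ₂ + cos φ₁ cos φ₂ cos Δλ, the central angle is δ ≈ 2.445 rad (140.1°).
Interpolate at f = 3/5 with slerp weights a = sin((1−f)δ)/sin δ ≈ 1.292, b = sin(fδ)/sin δ ≈ 1.550.
p = a·p₁ + b·p₂ ≈ (-0.005, -0.695, 0.719); φ = arcsin(p_z) ≈ 45.99°, λ = atan2(p_y, p_x) ≈ -90.43°.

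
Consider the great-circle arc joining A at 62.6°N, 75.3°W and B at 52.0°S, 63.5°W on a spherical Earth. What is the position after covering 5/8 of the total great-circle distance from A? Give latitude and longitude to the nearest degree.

≈ 9°S, 68°W

Write both endpoints as unit vectors p₁, p₂ with components (cos φ cos λ, cos φ sin λ, sin φ).
The central angle between the endpoints is δ = arccos(p₁·p₂) ≈ 2.007 rad (115.0°).
Interpolate at f = 5/8 with slerp weights a = sin((1−f)δ)/sin δ ≈ 0.754, b = sin(fδ)/sin δ ≈ 1.048.
p = a·p₁ + b·p₂ ≈ (0.376, -0.913, -0.157); φ = arcsin(p_z) ≈ -9.02°, λ = atan2(p_y, p_x) ≈ -67.62°.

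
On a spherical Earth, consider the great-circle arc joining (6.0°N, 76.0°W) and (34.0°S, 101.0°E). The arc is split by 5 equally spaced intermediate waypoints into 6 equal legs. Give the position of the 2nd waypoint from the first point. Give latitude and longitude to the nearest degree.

Write both endpoints as unit vectors p₁, p₂ with components (cos φ cos λ, cos φ sin λ, sin φ).
The central angle between the endpoints is δ = arccos(p₁·p₂) ≈ 2.650 rad (151.9°).
Interpolate at f = 2/6 with slerp weights a = sin((1−f)δ)/sin δ ≈ 2.080, b = sin(fδ)/sin δ ≈ 1.639.
p = a·p₁ + b·p₂ ≈ (0.241, -0.673, -0.699); φ = arcsin(p_z) ≈ -44.36°, λ = atan2(p_y, p_x) ≈ -70.29°.

≈ (44°S, 70°W)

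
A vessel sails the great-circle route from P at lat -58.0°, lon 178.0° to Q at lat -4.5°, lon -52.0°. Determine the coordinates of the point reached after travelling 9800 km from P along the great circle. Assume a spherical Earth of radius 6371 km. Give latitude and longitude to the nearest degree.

Write both endpoints as unit vectors p₁, p₂ with components (cos φ cos λ, cos φ sin λ, sin φ).
The central angle between the endpoints is δ = arccos(p₁·p₂) ≈ 1.847 rad (105.8°). The total great-circle distance is δ·R ≈ 1.847 × 6371 ≈ 11769 km, so the target fraction is f = 9800/11769 ≈ 0.833.
Interpolate at f ≈ 0.833 with slerp weights a = sin((1−f)δ)/sin δ ≈ 0.316, b = sin(fδ)/sin δ ≈ 1.039.
p = a·p₁ + b·p₂ ≈ (0.470, -0.810, -0.350); φ = arcsin(p_z) ≈ -20.47°, λ = atan2(p_y, p_x) ≈ -59.88°.

≈ lat -20°, lon -60°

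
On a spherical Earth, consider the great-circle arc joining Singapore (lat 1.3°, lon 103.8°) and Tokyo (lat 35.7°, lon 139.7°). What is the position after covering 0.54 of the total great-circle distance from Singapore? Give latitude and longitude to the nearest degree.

Write both endpoints as unit vectors p₁, p₂ with components (cos φ cos λ, cos φ sin λ, sin φ).
The central angle between the endpoints is δ = arccos(p₁·p₂) ≈ 0.835 rad (47.9°).
Interpolate at f = 0.54 with slerp weights a = sin((1−f)δ)/sin δ ≈ 0.506, b = sin(fδ)/sin δ ≈ 0.588.
p = a·p₁ + b·p₂ ≈ (-0.485, 0.800, 0.355); φ = arcsin(p_z) ≈ 20.76°, λ = atan2(p_y, p_x) ≈ 121.22°.

≈ lat 21°, lon 121°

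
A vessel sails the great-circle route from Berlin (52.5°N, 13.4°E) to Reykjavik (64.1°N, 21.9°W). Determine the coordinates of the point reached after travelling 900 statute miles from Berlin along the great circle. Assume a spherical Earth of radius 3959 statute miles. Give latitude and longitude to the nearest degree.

≈ 61°N, 5°W

From cos δ = sin φ₁ sin φ₂ + cos φ₁ cos φ₂ cos Δλ, the central angle is δ ≈ 0.375 rad (21.5°). The total great-circle distance is δ·R ≈ 0.375 × 3959 ≈ 1483 mi, so the target fraction is f = 900/1483 ≈ 0.607.
Interpolate at f ≈ 0.607 with slerp weights a = sin((1−f)δ)/sin δ ≈ 0.401, b = sin(fδ)/sin δ ≈ 0.616.
p = a·p₁ + b·p₂ ≈ (0.487, -0.044, 0.872); φ = arcsin(p_z) ≈ 60.72°, λ = atan2(p_y, p_x) ≈ -5.14°.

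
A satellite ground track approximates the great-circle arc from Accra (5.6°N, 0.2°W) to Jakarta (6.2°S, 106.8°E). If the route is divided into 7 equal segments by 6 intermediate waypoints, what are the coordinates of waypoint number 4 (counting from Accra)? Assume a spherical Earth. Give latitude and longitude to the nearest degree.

Write both endpoints as unit vectors p₁, p₂ with components (cos φ cos λ, cos φ sin λ, sin φ).
The central angle between the endpoints is δ = arccos(p₁·p₂) ≈ 1.875 rad (107.4°).
Interpolate at f = 4/7 with slerp weights a = sin((1−f)δ)/sin δ ≈ 0.755, b = sin(fδ)/sin δ ≈ 0.920.
p = a·p₁ + b·p₂ ≈ (0.487, 0.873, -0.026); φ = arcsin(p_z) ≈ -1.48°, λ = atan2(p_y, p_x) ≈ 60.87°.

≈ 1°S, 61°E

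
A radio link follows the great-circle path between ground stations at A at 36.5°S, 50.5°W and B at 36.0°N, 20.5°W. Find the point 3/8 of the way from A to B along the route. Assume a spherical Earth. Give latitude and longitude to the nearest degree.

≈ 9°S, 39°W

Convert each endpoint to a unit vector on the sphere (x = cos φ cos λ, y = cos φ sin λ, z = sin φ).
The central angle between the endpoints is δ = arccos(p₁·p₂) ≈ 1.356 rad (77.7°).
Interpolate at f = 3/8 with slerp weights a = sin((1−f)δ)/sin δ ≈ 0.767, b = sin(fδ)/sin δ ≈ 0.498.
p = a·p₁ + b·p₂ ≈ (0.770, -0.617, -0.163); φ = arcsin(p_z) ≈ -9.41°, λ = atan2(p_y, p_x) ≈ -38.71°.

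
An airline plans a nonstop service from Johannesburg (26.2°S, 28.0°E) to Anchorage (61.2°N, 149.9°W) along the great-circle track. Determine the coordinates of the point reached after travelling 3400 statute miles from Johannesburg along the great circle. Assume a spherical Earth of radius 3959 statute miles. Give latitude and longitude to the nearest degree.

≈ (23°N, 27°E)

Convert each endpoint to a unit vector on the sphere (x = cos φ cos λ, y = cos φ sin λ, z = sin φ).
The central angle between the endpoints is δ = arccos(p₁·p₂) ≈ 2.530 rad (145.0°). The total great-circle distance is δ·R ≈ 2.530 × 3959 ≈ 10017 mi, so the target fraction is f = 3400/10017 ≈ 0.339.
Interpolate at f ≈ 0.339 with slerp weights a = sin((1−f)δ)/sin δ ≈ 1.733, b = sin(fδ)/sin δ ≈ 1.319.
p = a·p₁ + b·p₂ ≈ (0.824, 0.411, 0.391); φ = arcsin(p_z) ≈ 22.99°, λ = atan2(p_y, p_x) ≈ 26.55°.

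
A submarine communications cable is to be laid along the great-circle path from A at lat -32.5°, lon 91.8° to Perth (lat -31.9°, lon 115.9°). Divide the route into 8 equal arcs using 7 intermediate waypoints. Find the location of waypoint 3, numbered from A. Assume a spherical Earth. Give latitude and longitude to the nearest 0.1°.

≈ lat -32.8°, lon 100.9°

Write both endpoints as unit vectors p₁, p₂ with components (cos φ cos λ, cos φ sin λ, sin φ).
The central angle between the endpoints is δ = arccos(p₁·p₂) ≈ 0.355 rad (20.4°).
Interpolate at f = 3/8 with slerp weights a = sin((1−f)δ)/sin δ ≈ 0.633, b = sin(fδ)/sin δ ≈ 0.382.
p = a·p₁ + b·p₂ ≈ (-0.158, 0.825, -0.542); φ = arcsin(p_z) ≈ -32.82°, λ = atan2(p_y, p_x) ≈ 100.86°.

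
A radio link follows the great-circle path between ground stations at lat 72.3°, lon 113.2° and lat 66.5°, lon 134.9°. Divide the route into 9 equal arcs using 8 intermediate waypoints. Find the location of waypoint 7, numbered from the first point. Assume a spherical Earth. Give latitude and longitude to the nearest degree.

Write both endpoints as unit vectors p₁, p₂ with components (cos φ cos λ, cos φ sin λ, sin φ).
The central angle between the endpoints is δ = arccos(p₁·p₂) ≈ 0.166 rad (9.5°).
Interpolate at f = 7/9 with slerp weights a = sin((1−f)δ)/sin δ ≈ 0.223, b = sin(fδ)/sin δ ≈ 0.779.
p = a·p₁ + b·p₂ ≈ (-0.246, 0.282, 0.927); φ = arcsin(p_z) ≈ 68.00°, λ = atan2(p_y, p_x) ≈ 131.06°.

≈ lat 68°, lon 131°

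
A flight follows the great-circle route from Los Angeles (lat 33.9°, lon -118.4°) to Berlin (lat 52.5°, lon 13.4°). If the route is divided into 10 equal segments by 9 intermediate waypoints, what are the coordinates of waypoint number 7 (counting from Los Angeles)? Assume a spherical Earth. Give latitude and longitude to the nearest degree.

≈ lat 67°, lon -29°

From cos δ = sin φ₁ sin φ₂ + cos φ₁ cos φ₂ cos Δλ, the central angle is δ ≈ 1.465 rad (83.9°).
Interpolate at f = 7/10 with slerp weights a = sin((1−f)δ)/sin δ ≈ 0.428, b = sin(fδ)/sin δ ≈ 0.860.
p = a·p₁ + b·p₂ ≈ (0.340, -0.191, 0.921); φ = arcsin(p_z) ≈ 67.03°, λ = atan2(p_y, p_x) ≈ -29.32°.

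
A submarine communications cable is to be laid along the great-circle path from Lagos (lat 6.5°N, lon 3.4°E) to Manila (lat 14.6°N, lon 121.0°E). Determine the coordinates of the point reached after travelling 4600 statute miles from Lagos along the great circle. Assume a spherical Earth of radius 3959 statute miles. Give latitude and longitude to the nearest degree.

Convert each endpoint to a unit vector on the sphere (x = cos φ cos λ, y = cos φ sin λ, z = sin φ).
The central angle between the endpoints is δ = arccos(p₁·p₂) ≈ 2.001 rad (114.6°). The total great-circle distance is δ·R ≈ 2.001 × 3959 ≈ 7921 mi, so the target fraction is f = 4600/7921 ≈ 0.581.
Interpolate at f ≈ 0.581 with slerp weights a = sin((1−f)δ)/sin δ ≈ 0.818, b = sin(fδ)/sin δ ≈ 1.009.
p = a·p₁ + b·p₂ ≈ (0.309, 0.886, 0.347); φ = arcsin(p_z) ≈ 20.31°, λ = atan2(p_y, p_x) ≈ 70.79°.

≈ lat 20°N, lon 71°E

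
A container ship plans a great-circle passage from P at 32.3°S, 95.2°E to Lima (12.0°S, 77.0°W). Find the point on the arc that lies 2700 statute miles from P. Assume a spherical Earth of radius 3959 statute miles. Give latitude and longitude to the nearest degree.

Write both endpoints as unit vectors p₁, p₂ with components (cos φ cos λ, cos φ sin λ, sin φ).
The central angle between the endpoints is δ = arccos(p₁·p₂) ≈ 2.358 rad (135.1°). The total great-circle distance is δ·R ≈ 2.358 × 3959 ≈ 9333 mi, so the target fraction is f = 2700/9333 ≈ 0.289.
Interpolate at f ≈ 0.289 with slerp weights a = sin((1−f)δ)/sin δ ≈ 1.408, b = sin(fδ)/sin δ ≈ 0.893.
p = a·p₁ + b·p₂ ≈ (0.089, 0.335, -0.938); φ = arcsin(p_z) ≈ -69.74°, λ = atan2(p_y, p_x) ≈ 75.19°.

≈ 70°S, 75°E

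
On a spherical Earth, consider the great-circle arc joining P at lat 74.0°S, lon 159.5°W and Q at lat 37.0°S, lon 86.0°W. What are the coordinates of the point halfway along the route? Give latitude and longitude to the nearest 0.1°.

≈ lat 59.6°S, lon 102.8°W

Convert each endpoint to a unit vector on the sphere (x = cos φ cos λ, y = cos φ sin λ, z = sin φ).
The central angle between the endpoints is δ = arccos(p₁·p₂) ≈ 0.875 rad (50.1°).
Interpolate at f = 1/2 with slerp weights a = sin((1−f)δ)/sin δ ≈ 0.552, b = sin(fδ)/sin δ ≈ 0.552.
p = a·p₁ + b·p₂ ≈ (-0.112, -0.493, -0.863); φ = arcsin(p_z) ≈ -59.63°, λ = atan2(p_y, p_x) ≈ -102.77°.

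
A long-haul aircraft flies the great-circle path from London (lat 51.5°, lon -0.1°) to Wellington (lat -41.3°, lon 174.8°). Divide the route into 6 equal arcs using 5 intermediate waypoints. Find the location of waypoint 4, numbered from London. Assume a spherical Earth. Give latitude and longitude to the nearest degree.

Write both endpoints as unit vectors p₁, p₂ with components (cos φ cos λ, cos φ sin λ, sin φ).
The central angle between the endpoints is δ = arccos(p₁·p₂) ≈ 2.953 rad (169.2°).
Interpolate at f = 4/6 with slerp weights a = sin((1−f)δ)/sin δ ≈ 4.452, b = sin(fδ)/sin δ ≈ 4.927.
p = a·p₁ + b·p₂ ≈ (-0.915, 0.331, 0.233); φ = arcsin(p_z) ≈ 13.45°, λ = atan2(p_y, p_x) ≈ 160.12°.

≈ lat 13°, lon 160°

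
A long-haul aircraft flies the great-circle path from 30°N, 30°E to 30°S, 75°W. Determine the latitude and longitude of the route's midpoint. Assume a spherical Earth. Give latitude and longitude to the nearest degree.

≈ 0°N, 23°W

The haversine formula gives a central angle δ ≈ 2.031 rad (116.4°) between the endpoints.
Interpolate at f = 1/2 with slerp weights a = sin((1−f)δ)/sin δ ≈ 0.948, b = sin(fδ)/sin δ ≈ 0.948.
p = a·p₁ + b·p₂ ≈ (0.924, -0.383, 0.000); φ = arcsin(p_z) ≈ 0.00°, λ = atan2(p_y, p_x) ≈ -22.50°.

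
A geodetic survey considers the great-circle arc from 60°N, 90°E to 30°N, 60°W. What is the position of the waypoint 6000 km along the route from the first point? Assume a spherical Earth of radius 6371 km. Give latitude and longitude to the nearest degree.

The haversine formula gives a central angle δ ≈ 1.513 rad (86.7°) between the endpoints. The total great-circle distance is δ·R ≈ 1.513 × 6371 ≈ 9638 km, so the target fraction is f = 6000/9638 ≈ 0.623.
Interpolate at f ≈ 0.623 with slerp weights a = sin((1−f)δ)/sin δ ≈ 0.541, b = sin(fδ)/sin δ ≈ 0.810.
p = a·p₁ + b·p₂ ≈ (0.351, -0.337, 0.874); φ = arcsin(p_z) ≈ 60.91°, λ = atan2(p_y, p_x) ≈ -43.84°.

≈ 61°N, 44°W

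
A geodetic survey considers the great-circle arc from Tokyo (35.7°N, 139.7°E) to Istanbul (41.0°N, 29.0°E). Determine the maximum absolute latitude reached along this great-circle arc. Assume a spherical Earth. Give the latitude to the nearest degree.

The great circle lies in the plane with unit normal n̂ = (p₁ × p₂)/|p₁ × p₂|.
Here n̂_z ≈ -0.581; the vertex latitude is φ_max = arccos|n̂_z| ≈ 54.5°.
Check via Clairaut: cos φ_max = |cos φ₁| · sin C = cos(35.7°)·sin(45.7°) ≈ 0.581, again giving ≈ 54.5°.

≈ 54°N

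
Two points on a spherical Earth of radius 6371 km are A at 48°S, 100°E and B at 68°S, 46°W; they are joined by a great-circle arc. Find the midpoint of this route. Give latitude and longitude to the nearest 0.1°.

≈ 76.0°S, 69.7°E

The haversine formula gives a central angle δ ≈ 1.069 rad (61.2°) between the endpoints.
Interpolate at f = 1/2 with slerp weights a = sin((1−f)δ)/sin δ ≈ 0.581, b = sin(fδ)/sin δ ≈ 0.581.
p = a·p₁ + b·p₂ ≈ (0.084, 0.226, -0.970); φ = arcsin(p_z) ≈ -76.04°, λ = atan2(p_y, p_x) ≈ 69.71°.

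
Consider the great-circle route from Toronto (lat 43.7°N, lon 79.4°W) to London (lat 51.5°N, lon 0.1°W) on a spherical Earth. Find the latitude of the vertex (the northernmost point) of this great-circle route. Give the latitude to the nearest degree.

≈ 56°N

The great circle lies in the plane with unit normal n̂ = (p₁ × p₂)/|p₁ × p₂|.
Here n̂_z ≈ +0.566; the vertex latitude is φ_max = arccos|n̂_z| ≈ 55.5°.
Check via Clairaut: cos φ_max = |cos φ₁| · sin C = cos(43.7°)·sin(51.5°) ≈ 0.566, again giving ≈ 55.5°.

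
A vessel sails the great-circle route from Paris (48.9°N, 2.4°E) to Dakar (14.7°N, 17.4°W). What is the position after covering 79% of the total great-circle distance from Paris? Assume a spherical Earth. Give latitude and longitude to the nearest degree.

The haversine formula gives a central angle δ ≈ 0.661 rad (37.9°) between the endpoints.
Interpolate at f = 0.79 with slerp weights a = sin((1−f)δ)/sin δ ≈ 0.225, b = sin(fδ)/sin δ ≈ 0.812.
p = a·p₁ + b·p₂ ≈ (0.898, -0.229, 0.376); φ = arcsin(p_z) ≈ 22.09°, λ = atan2(p_y, p_x) ≈ -14.30°.

≈ 22°N, 14°W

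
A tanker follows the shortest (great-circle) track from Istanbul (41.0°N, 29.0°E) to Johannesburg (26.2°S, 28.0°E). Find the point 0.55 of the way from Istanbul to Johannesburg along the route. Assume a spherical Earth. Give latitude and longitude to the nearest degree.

≈ 4°N, 28°E

Convert each endpoint to a unit vector on the sphere (x = cos φ cos λ, y = cos φ sin λ, z = sin φ).
The central angle between the endpoints is δ = arccos(p₁·p₂) ≈ 1.173 rad (67.2°).
Interpolate at f = 0.55 with slerp weights a = sin((1−f)δ)/sin δ ≈ 0.546, b = sin(fδ)/sin δ ≈ 0.652.
p = a·p₁ + b·p₂ ≈ (0.877, 0.475, 0.070); φ = arcsin(p_z) ≈ 4.04°, λ = atan2(p_y, p_x) ≈ 28.41°.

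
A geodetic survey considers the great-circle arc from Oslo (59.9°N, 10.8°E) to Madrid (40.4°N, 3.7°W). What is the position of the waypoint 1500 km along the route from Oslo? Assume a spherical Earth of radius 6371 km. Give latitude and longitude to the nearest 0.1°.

≈ 47.8°N, 0.4°E

Convert each endpoint to a unit vector on the sphere (x = cos φ cos λ, y = cos φ sin λ, z = sin φ).
The central angle between the endpoints is δ = arccos(p₁·p₂) ≈ 0.375 rad (21.5°). The total great-circle distance is δ·R ≈ 0.375 × 6371 ≈ 2390 km, so the target fraction is f = 1500/2390 ≈ 0.628.
Interpolate at f ≈ 0.628 with slerp weights a = sin((1−f)δ)/sin δ ≈ 0.380, b = sin(fδ)/sin δ ≈ 0.637.
p = a·p₁ + b·p₂ ≈ (0.671, 0.004, 0.741); φ = arcsin(p_z) ≈ 47.85°, λ = atan2(p_y, p_x) ≈ 0.38°.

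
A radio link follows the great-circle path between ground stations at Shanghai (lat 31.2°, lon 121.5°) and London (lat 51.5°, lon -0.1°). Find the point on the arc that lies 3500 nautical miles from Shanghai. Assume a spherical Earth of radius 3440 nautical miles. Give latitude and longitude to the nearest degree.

Convert each endpoint to a unit vector on the sphere (x = cos φ cos λ, y = cos φ sin λ, z = sin φ).
The central angle between the endpoints is δ = arccos(p₁·p₂) ≈ 1.444 rad (82.7°). The total great-circle distance is δ·R ≈ 1.444 × 3440 ≈ 4968 nmi, so the target fraction is f = 3500/4968 ≈ 0.705.
Interpolate at f ≈ 0.705 with slerp weights a = sin((1−f)δ)/sin δ ≈ 0.417, b = sin(fδ)/sin δ ≈ 0.858.
p = a·p₁ + b·p₂ ≈ (0.347, 0.303, 0.887); φ = arcsin(p_z) ≈ 62.53°, λ = atan2(p_y, p_x) ≈ 41.12°.

≈ lat 63°, lon 41°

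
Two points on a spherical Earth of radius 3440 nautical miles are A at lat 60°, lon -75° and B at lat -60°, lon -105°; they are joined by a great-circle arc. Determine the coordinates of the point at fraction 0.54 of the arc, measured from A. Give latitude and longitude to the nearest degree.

Write both endpoints as unit vectors p₁, p₂ with components (cos φ cos λ, cos φ sin λ, sin φ).
The central angle between the endpoints is δ = arccos(p₁·p₂) ≈ 2.134 rad (122.2°).
Interpolate at f = 0.54 with slerp weights a = sin((1−f)δ)/sin δ ≈ 0.983, b = sin(fδ)/sin δ ≈ 1.080.
p = a·p₁ + b·p₂ ≈ (-0.013, -0.996, -0.084); φ = arcsin(p_z) ≈ -4.84°, λ = atan2(p_y, p_x) ≈ -90.72°.

≈ lat -5°, lon -91°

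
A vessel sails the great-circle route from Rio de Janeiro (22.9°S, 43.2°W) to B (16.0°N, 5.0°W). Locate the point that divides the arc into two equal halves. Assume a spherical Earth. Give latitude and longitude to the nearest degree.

≈ (4°S, 24°W)

Convert each endpoint to a unit vector on the sphere (x = cos φ cos λ, y = cos φ sin λ, z = sin φ).
The central angle between the endpoints is δ = arccos(p₁·p₂) ≈ 0.941 rad (53.9°).
Interpolate at f = 1/2 with slerp weights a = sin((1−f)δ)/sin δ ≈ 0.561, b = sin(fδ)/sin δ ≈ 0.561.
p = a·p₁ + b·p₂ ≈ (0.914, -0.401, -0.064); φ = arcsin(p_z) ≈ -3.65°, λ = atan2(p_y, p_x) ≈ -23.68°.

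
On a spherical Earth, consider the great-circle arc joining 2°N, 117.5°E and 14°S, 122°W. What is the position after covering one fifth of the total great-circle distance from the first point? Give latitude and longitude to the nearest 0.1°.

Convert each endpoint to a unit vector on the sphere (x = cos φ cos λ, y = cos φ sin λ, z = sin φ).
The central angle between the endpoints is δ = arccos(p₁·p₂) ≈ 2.095 rad (120.0°).
Interpolate at f = 1/5 with slerp weights a = sin((1−f)δ)/sin δ ≈ 1.149, b = sin(fδ)/sin δ ≈ 0.470.
p = a·p₁ + b·p₂ ≈ (-0.772, 0.632, -0.074); φ = arcsin(p_z) ≈ -4.22°, λ = atan2(p_y, p_x) ≈ 140.70°.

≈ 4.2°S, 140.7°E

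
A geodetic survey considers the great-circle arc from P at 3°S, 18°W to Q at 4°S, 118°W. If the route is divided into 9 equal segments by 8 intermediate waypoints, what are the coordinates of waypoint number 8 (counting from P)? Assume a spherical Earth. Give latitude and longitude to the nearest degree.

Write both endpoints as unit vectors p₁, p₂ with components (cos φ cos λ, cos φ sin λ, sin φ).
The central angle between the endpoints is δ = arccos(p₁·p₂) ≈ 1.741 rad (99.7°).
Interpolate at f = 8/9 with slerp weights a = sin((1−f)δ)/sin δ ≈ 0.195, b = sin(fδ)/sin δ ≈ 1.014.
p = a·p₁ + b·p₂ ≈ (-0.290, -0.954, -0.081); φ = arcsin(p_z) ≈ -4.64°, λ = atan2(p_y, p_x) ≈ -106.90°.

≈ 5°S, 107°W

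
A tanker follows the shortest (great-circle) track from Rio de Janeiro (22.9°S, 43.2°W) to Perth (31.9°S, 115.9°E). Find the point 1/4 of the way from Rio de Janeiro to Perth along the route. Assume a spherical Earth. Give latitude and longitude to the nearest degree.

Convert each endpoint to a unit vector on the sphere (x = cos φ cos λ, y = cos φ sin λ, z = sin φ).
The central angle between the endpoints is δ = arccos(p₁·p₂) ≈ 2.123 rad (121.7°).
Interpolate at f = 1/4 with slerp weights a = sin((1−f)δ)/sin δ ≈ 1.175, b = sin(fδ)/sin δ ≈ 0.595.
p = a·p₁ + b·p₂ ≈ (0.568, -0.286, -0.771); φ = arcsin(p_z) ≈ -50.48°, λ = atan2(p_y, p_x) ≈ -26.75°.

≈ (50°S, 27°W)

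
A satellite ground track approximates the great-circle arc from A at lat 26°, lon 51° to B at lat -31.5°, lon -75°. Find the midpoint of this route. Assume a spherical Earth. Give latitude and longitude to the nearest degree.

≈ lat -6°, lon -9°

Convert each endpoint to a unit vector on the sphere (x = cos φ cos λ, y = cos φ sin λ, z = sin φ).
The central angle between the endpoints is δ = arccos(p₁·p₂) ≈ 2.318 rad (132.8°).
Interpolate at f = 1/2 with slerp weights a = sin((1−f)δ)/sin δ ≈ 1.249, b = sin(fδ)/sin δ ≈ 1.249.
p = a·p₁ + b·p₂ ≈ (0.982, -0.156, -0.105); φ = arcsin(p_z) ≈ -6.03°, λ = atan2(p_y, p_x) ≈ -9.04°.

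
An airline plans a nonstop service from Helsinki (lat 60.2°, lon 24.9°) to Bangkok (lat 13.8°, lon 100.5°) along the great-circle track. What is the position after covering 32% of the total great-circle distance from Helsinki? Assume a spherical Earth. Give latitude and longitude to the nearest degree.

From cos δ = sin φ₁ sin φ₂ + cos φ₁ cos φ₂ cos Δλ, the central angle is δ ≈ 1.238 rad (70.9°).
Interpolate at f = 0.32 with slerp weights a = sin((1−f)δ)/sin δ ≈ 0.789, b = sin(fδ)/sin δ ≈ 0.408.
p = a·p₁ + b·p₂ ≈ (0.283, 0.555, 0.782); φ = arcsin(p_z) ≈ 51.46°, λ = atan2(p_y, p_x) ≈ 62.94°.

≈ lat 51°, lon 63°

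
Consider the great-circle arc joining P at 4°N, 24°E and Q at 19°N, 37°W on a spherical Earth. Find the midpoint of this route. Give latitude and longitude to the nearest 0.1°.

The haversine formula gives a central angle δ ≈ 1.070 rad (61.3°) between the endpoints.
Interpolate at f = 1/2 with slerp weights a = sin((1−f)δ)/sin δ ≈ 0.581, b = sin(fδ)/sin δ ≈ 0.581.
p = a·p₁ + b·p₂ ≈ (0.969, -0.095, 0.230); φ = arcsin(p_z) ≈ 13.28°, λ = atan2(p_y, p_x) ≈ -5.60°.

≈ 13.3°N, 5.6°W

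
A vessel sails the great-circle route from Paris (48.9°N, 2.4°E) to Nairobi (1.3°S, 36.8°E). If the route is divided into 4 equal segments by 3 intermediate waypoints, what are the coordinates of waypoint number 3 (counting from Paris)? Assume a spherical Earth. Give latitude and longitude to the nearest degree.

≈ 12°N, 30°E

The haversine formula gives a central angle δ ≈ 1.018 rad (58.3°) between the endpoints.
Interpolate at f = 3/4 with slerp weights a = sin((1−f)δ)/sin δ ≈ 0.296, b = sin(fδ)/sin δ ≈ 0.812.
p = a·p₁ + b·p₂ ≈ (0.845, 0.495, 0.204); φ = arcsin(p_z) ≈ 11.80°, λ = atan2(p_y, p_x) ≈ 30.36°.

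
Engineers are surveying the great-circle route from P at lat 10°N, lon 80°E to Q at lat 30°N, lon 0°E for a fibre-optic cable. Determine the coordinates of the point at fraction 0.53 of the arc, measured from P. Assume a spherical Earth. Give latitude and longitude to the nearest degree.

The haversine formula gives a central angle δ ≈ 1.334 rad (76.4°) between the endpoints.
Interpolate at f = 0.53 with slerp weights a = sin((1−f)δ)/sin δ ≈ 0.603, b = sin(fδ)/sin δ ≈ 0.668.
p = a·p₁ + b·p₂ ≈ (0.682, 0.585, 0.439); φ = arcsin(p_z) ≈ 26.03°, λ = atan2(p_y, p_x) ≈ 40.64°.

≈ lat 26°N, lon 41°E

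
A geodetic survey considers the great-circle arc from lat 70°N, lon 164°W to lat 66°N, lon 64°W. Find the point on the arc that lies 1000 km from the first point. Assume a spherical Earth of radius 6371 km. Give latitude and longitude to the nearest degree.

≈ lat 75°N, lon 138°W

The haversine formula gives a central angle δ ≈ 0.584 rad (33.5°) between the endpoints. The total great-circle distance is δ·R ≈ 0.584 × 6371 ≈ 3720 km, so the target fraction is f = 1000/3720 ≈ 0.269.
Interpolate at f ≈ 0.269 with slerp weights a = sin((1−f)δ)/sin δ ≈ 0.751, b = sin(fδ)/sin δ ≈ 0.284.
p = a·p₁ + b·p₂ ≈ (-0.196, -0.174, 0.965); φ = arcsin(p_z) ≈ 74.77°, λ = atan2(p_y, p_x) ≈ -138.39°.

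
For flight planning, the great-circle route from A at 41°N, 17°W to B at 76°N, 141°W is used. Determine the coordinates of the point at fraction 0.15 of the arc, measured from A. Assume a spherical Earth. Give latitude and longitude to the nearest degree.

Convert each endpoint to a unit vector on the sphere (x = cos φ cos λ, y = cos φ sin λ, z = sin φ).
The central angle between the endpoints is δ = arccos(p₁·p₂) ≈ 1.007 rad (57.7°).
Interpolate at f = 0.15 with slerp weights a = sin((1−f)δ)/sin δ ≈ 0.893, b = sin(fδ)/sin δ ≈ 0.178.
p = a·p₁ + b·p₂ ≈ (0.611, -0.224, 0.759); φ = arcsin(p_z) ≈ 49.37°, λ = atan2(p_y, p_x) ≈ -20.14°.

≈ 49°N, 20°W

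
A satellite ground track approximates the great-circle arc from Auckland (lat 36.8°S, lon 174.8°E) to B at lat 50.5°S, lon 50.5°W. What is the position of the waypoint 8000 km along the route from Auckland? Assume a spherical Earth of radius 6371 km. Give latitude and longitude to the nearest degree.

≈ lat 60°S, lon 64°W

Write both endpoints as unit vectors p₁, p₂ with components (cos φ cos λ, cos φ sin λ, sin φ).
The central angle between the endpoints is δ = arccos(p₁·p₂) ≈ 1.467 rad (84.0°). The total great-circle distance is δ·R ≈ 1.467 × 6371 ≈ 9344 km, so the target fraction is f = 8000/9344 ≈ 0.856.
Interpolate at f ≈ 0.856 with slerp weights a = sin((1−f)δ)/sin δ ≈ 0.211, b = sin(fδ)/sin δ ≈ 0.956.
p = a·p₁ + b·p₂ ≈ (0.219, -0.454, -0.864); φ = arcsin(p_z) ≈ -59.74°, λ = atan2(p_y, p_x) ≈ -64.26°.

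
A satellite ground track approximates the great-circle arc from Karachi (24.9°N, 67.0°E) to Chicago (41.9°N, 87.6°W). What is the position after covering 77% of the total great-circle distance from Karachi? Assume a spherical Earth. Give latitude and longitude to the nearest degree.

Write both endpoints as unit vectors p₁, p₂ with components (cos φ cos λ, cos φ sin λ, sin φ).
The central angle between the endpoints is δ = arccos(p₁·p₂) ≈ 1.906 rad (109.2°).
Interpolate at f = 0.77 with slerp weights a = sin((1−f)δ)/sin δ ≈ 0.449, b = sin(fδ)/sin δ ≈ 1.053.
p = a·p₁ + b·p₂ ≈ (0.192, -0.408, 0.893); φ = arcsin(p_z) ≈ 63.20°, λ = atan2(p_y, p_x) ≈ -64.79°.

≈ 63°N, 65°W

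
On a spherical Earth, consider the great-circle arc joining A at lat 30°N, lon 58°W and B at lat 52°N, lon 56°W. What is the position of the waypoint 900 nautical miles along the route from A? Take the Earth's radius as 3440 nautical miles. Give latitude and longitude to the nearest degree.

Write both endpoints as unit vectors p₁, p₂ with components (cos φ cos λ, cos φ sin λ, sin φ).
The central angle between the endpoints is δ = arccos(p₁·p₂) ≈ 0.385 rad (22.0°). The total great-circle distance is δ·R ≈ 0.385 × 3440 ≈ 1324 nmi, so the target fraction is f = 900/1324 ≈ 0.680.
Interpolate at f ≈ 0.680 with slerp weights a = sin((1−f)δ)/sin δ ≈ 0.327, b = sin(fδ)/sin δ ≈ 0.689.
p = a·p₁ + b·p₂ ≈ (0.387, -0.592, 0.707); φ = arcsin(p_z) ≈ 44.96°, λ = atan2(p_y, p_x) ≈ -56.80°.

≈ lat 45°N, lon 57°W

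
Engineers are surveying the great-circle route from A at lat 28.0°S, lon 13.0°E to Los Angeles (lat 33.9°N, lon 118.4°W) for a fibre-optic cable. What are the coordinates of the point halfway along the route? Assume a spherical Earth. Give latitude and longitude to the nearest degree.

The haversine formula gives a central angle δ ≈ 2.414 rad (138.3°) between the endpoints.
Interpolate at f = 1/2 with slerp weights a = sin((1−f)δ)/sin δ ≈ 1.404, b = sin(fδ)/sin δ ≈ 1.404.
p = a·p₁ + b·p₂ ≈ (0.654, -0.746, 0.124); φ = arcsin(p_z) ≈ 7.12°, λ = atan2(p_y, p_x) ≈ -48.78°.

≈ lat 7°N, lon 49°W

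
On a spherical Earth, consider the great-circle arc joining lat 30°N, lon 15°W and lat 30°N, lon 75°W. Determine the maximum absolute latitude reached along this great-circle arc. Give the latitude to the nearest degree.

≈ 34°N

The great circle lies in the plane with unit normal n̂ = (p₁ × p₂)/|p₁ × p₂|.
Here n̂_z ≈ -0.832; the vertex latitude is φ_max = arccos|n̂_z| ≈ 33.7°.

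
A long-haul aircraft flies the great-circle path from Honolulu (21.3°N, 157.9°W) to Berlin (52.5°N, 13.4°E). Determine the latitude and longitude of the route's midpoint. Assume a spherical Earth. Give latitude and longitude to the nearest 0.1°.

≈ (73.5°N, 142.3°W)

The haversine formula gives a central angle δ ≈ 1.847 rad (105.8°) between the endpoints.
Interpolate at f = 1/2 with slerp weights a = sin((1−f)δ)/sin δ ≈ 0.829, b = sin(fδ)/sin δ ≈ 0.829.
p = a·p₁ + b·p₂ ≈ (-0.225, -0.174, 0.959); φ = arcsin(p_z) ≈ 73.50°, λ = atan2(p_y, p_x) ≈ -142.31°.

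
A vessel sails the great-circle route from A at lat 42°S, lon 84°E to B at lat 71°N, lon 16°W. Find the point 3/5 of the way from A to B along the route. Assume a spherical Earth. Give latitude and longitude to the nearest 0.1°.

≈ lat 32.4°N, lon 53.6°E

The haversine formula gives a central angle δ ≈ 2.311 rad (132.4°) between the endpoints.
Interpolate at f = 3/5 with slerp weights a = sin((1−f)δ)/sin δ ≈ 1.082, b = sin(fδ)/sin δ ≈ 1.332.
p = a·p₁ + b·p₂ ≈ (0.501, 0.680, 0.536); φ = arcsin(p_z) ≈ 32.39°, λ = atan2(p_y, p_x) ≈ 53.62°.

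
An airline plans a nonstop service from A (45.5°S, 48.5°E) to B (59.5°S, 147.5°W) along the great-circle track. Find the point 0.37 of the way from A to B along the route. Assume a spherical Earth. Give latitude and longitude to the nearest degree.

The haversine formula gives a central angle δ ≈ 1.295 rad (74.2°) between the endpoints.
Interpolate at f = 0.37 with slerp weights a = sin((1−f)δ)/sin δ ≈ 0.757, b = sin(fδ)/sin δ ≈ 0.479.
p = a·p₁ + b·p₂ ≈ (0.146, 0.267, -0.953); φ = arcsin(p_z) ≈ -72.29°, λ = atan2(p_y, p_x) ≈ 61.23°.

≈ (72°S, 61°E)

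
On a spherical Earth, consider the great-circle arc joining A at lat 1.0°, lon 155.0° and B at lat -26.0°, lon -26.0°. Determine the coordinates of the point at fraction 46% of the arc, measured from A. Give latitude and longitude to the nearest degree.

≈ lat -70°, lon 161°

From cos δ = sin φ₁ sin φ₂ + cos φ₁ cos φ₂ cos Δλ, the central angle is δ ≈ 2.705 rad (155.0°).
Interpolate at f = 0.46 with slerp weights a = sin((1−f)δ)/sin δ ≈ 2.350, b = sin(fδ)/sin δ ≈ 2.240.
p = a·p₁ + b·p₂ ≈ (-0.320, 0.111, -0.941); φ = arcsin(p_z) ≈ -70.18°, λ = atan2(p_y, p_x) ≈ 160.95°.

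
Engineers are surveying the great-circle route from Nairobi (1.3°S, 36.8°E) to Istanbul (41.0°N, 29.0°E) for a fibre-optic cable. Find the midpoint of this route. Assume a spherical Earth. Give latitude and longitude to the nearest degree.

Write both endpoints as unit vectors p₁, p₂ with components (cos φ cos λ, cos φ sin λ, sin φ).
The central angle between the endpoints is δ = arccos(p₁·p₂) ≈ 0.749 rad (42.9°).
Interpolate at f = 1/2 with slerp weights a = sin((1−f)δ)/sin δ ≈ 0.537, b = sin(fδ)/sin δ ≈ 0.537.
p = a·p₁ + b·p₂ ≈ (0.785, 0.518, 0.340); φ = arcsin(p_z) ≈ 19.89°, λ = atan2(p_y, p_x) ≈ 33.45°.

≈ 20°N, 33°E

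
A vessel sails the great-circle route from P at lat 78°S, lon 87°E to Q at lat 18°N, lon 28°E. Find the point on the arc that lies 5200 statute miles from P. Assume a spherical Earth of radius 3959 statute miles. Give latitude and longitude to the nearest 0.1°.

Write both endpoints as unit vectors p₁, p₂ with components (cos φ cos λ, cos φ sin λ, sin φ).
The central angle between the endpoints is δ = arccos(p₁·p₂) ≈ 1.773 rad (101.6°). The total great-circle distance is δ·R ≈ 1.773 × 3959 ≈ 7018 mi, so the target fraction is f = 5200/7018 ≈ 0.741.
Interpolate at f ≈ 0.741 with slerp weights a = sin((1−f)δ)/sin δ ≈ 0.452, b = sin(fδ)/sin δ ≈ 0.987.
p = a·p₁ + b·p₂ ≈ (0.834, 0.535, -0.137); φ = arcsin(p_z) ≈ -7.90°, λ = atan2(p_y, p_x) ≈ 32.67°.

≈ lat 7.9°S, lon 32.7°E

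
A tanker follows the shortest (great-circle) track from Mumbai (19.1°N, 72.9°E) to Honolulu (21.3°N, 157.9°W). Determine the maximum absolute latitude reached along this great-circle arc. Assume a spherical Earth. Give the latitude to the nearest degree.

The great circle lies in the plane with unit normal n̂ = (p₁ × p₂)/|p₁ × p₂|.
Here n̂_z ≈ +0.759; the vertex latitude is φ_max = arccos|n̂_z| ≈ 40.6°.
Check via Clairaut: cos φ_max = |cos φ₁| · sin C = cos(19.1°)·sin(53.4°) ≈ 0.759, again giving ≈ 40.6°.

≈ 41°N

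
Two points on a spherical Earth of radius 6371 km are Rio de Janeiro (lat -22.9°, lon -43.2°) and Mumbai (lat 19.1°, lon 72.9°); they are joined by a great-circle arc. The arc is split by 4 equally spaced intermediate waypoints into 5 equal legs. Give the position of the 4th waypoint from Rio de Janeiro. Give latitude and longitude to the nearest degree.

From cos δ = sin φ₁ sin φ₂ + cos φ₁ cos φ₂ cos Δλ, the central angle is δ ≈ 2.106 rad (120.7°).
Interpolate at f = 4/5 with slerp weights a = sin((1−f)δ)/sin δ ≈ 0.475, b = sin(fδ)/sin δ ≈ 1.155.
p = a·p₁ + b·p₂ ≈ (0.640, 0.744, 0.193); φ = arcsin(p_z) ≈ 11.13°, λ = atan2(p_y, p_x) ≈ 49.27°.

≈ lat 11°, lon 49°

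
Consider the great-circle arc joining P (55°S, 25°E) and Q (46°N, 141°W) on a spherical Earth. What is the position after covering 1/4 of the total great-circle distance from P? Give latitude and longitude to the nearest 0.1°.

Convert each endpoint to a unit vector on the sphere (x = cos φ cos λ, y = cos φ sin λ, z = sin φ).
The central angle between the endpoints is δ = arccos(p₁·p₂) ≈ 2.921 rad (167.4°).
Interpolate at f = 1/4 with slerp weights a = sin((1−f)δ)/sin δ ≈ 3.725, b = sin(fδ)/sin δ ≈ 3.054.
p = a·p₁ + b·p₂ ≈ (0.288, -0.432, -0.855); φ = arcsin(p_z) ≈ -58.72°, λ = atan2(p_y, p_x) ≈ -56.34°.

≈ (58.7°S, 56.3°W)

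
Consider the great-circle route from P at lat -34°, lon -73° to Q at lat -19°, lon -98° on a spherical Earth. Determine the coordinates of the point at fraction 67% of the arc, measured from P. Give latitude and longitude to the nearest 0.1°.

Write both endpoints as unit vectors p₁, p₂ with components (cos φ cos λ, cos φ sin λ, sin φ).
The central angle between the endpoints is δ = arccos(p₁·p₂) ≈ 0.468 rad (26.8°).
Interpolate at f = 0.67 with slerp weights a = sin((1−f)δ)/sin δ ≈ 0.341, b = sin(fδ)/sin δ ≈ 0.684.
p = a·p₁ + b·p₂ ≈ (-0.007, -0.911, -0.413); φ = arcsin(p_z) ≈ -24.41°, λ = atan2(p_y, p_x) ≈ -90.46°.

≈ lat -24.4°, lon -90.5°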